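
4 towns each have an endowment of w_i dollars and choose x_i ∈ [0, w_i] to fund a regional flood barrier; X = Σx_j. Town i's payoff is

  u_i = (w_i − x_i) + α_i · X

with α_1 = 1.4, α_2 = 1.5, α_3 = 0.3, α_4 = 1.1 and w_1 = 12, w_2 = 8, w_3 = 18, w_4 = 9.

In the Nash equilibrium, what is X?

29

∂u_i/∂x_i = α_i − 1, so town i contributes w_i if α_i > 1, else 0.
α_i > 1 for i ∈ {1, 2, 4}; NE contributions (12, 8, 0, 9), X = 29.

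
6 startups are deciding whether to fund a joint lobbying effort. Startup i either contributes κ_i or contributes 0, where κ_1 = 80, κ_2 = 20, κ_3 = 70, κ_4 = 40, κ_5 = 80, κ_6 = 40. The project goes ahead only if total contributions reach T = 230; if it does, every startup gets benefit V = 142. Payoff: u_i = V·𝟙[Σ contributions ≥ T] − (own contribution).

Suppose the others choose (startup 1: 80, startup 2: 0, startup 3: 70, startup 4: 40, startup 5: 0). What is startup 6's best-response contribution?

Others' total = 190. Contributing 40 brings total to 230 ≥ 230: gain V − κ_6 = 102.
Best response: 40.

40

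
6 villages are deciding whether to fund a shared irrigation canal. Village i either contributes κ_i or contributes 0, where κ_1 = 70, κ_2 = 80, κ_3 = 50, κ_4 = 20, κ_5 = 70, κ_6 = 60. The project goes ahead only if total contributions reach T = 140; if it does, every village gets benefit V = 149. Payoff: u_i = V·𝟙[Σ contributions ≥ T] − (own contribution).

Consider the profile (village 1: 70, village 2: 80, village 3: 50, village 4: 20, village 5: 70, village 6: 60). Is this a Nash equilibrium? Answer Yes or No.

No

Total = 350 ≥ 140: provided.
Village 1 (pledges 70, payoff 79): dropping to 0 → total 280, payoff 149. Profitable deviation.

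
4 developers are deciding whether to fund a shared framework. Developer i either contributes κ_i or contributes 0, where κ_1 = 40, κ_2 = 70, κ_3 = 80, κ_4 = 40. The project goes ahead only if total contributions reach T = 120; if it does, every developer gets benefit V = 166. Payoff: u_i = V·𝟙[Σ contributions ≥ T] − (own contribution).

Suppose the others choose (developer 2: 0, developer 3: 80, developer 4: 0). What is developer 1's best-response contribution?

40

Others' total = 80. Contributing 40 brings total to 120 ≥ 120: gain V − κ_1 = 126.
Best response: 40.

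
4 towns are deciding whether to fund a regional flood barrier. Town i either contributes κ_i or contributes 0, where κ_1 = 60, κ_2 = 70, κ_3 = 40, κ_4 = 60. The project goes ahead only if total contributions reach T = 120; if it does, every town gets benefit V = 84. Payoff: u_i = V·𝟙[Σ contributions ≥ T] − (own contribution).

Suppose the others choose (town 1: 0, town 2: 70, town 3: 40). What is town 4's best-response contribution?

Others' total = 110. Contributing 60 brings total to 170 ≥ 120: gain V − κ_4 = 24.
Best response: 60.

60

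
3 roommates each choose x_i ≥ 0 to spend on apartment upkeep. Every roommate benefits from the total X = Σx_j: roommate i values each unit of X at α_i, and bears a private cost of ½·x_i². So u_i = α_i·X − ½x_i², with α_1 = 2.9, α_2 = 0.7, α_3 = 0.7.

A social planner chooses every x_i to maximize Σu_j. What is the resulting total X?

12.9

Planner FOC: ∂(Σu_j)/∂x_i = (Σα_j) − x_i = 0, so x_i^SO = Σα_j = 4.3 for every i; X^SO = 12.9.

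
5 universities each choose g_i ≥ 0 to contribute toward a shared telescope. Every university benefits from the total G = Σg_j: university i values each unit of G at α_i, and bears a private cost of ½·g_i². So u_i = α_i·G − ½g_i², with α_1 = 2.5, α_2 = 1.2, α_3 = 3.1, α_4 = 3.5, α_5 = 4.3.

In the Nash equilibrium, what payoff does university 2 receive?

16.8

University i's FOC: ∂u_i/∂g_i = α_i − g_i = 0, so g_i* = α_i.
NE contributions = (2.5, 1.2, 3.1, 3.5, 4.3); G = 14.6.
u_2 = α_2·G − ½·(g_2)² = 1.2·14.6 − ½·1.2² = 16.8.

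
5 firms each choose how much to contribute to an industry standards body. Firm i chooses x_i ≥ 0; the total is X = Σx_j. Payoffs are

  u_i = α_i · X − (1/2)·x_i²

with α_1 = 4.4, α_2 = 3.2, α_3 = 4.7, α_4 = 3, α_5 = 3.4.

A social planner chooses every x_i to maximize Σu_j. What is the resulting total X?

Planner FOC: ∂(Σu_j)/∂x_i = (Σα_j) − x_i = 0, so x_i^SO = Σα_j = 18.7 for every i; X^SO = 93.5.

93.5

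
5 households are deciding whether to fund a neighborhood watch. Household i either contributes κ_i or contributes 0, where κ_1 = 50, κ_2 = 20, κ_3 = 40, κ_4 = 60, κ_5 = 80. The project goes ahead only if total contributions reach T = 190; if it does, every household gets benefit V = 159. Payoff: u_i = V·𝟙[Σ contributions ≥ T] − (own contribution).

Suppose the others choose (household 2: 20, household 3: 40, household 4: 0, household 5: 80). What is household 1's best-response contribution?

Others' total = 140. Contributing 50 brings total to 190 ≥ 190: gain V − κ_1 = 109.
Best response: 50.

50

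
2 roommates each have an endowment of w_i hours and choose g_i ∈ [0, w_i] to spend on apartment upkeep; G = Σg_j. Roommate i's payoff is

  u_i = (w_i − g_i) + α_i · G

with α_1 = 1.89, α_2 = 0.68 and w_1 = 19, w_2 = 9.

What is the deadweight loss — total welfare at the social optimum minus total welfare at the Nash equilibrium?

14.13

∂u_i/∂g_i = α_i − 1, so roommate i contributes w_i if α_i > 1, else 0.
α_i > 1 for i ∈ {1}; NE contributions (19, 0), G = 19.
W^NE = Σw_i − G^NE + (Σα_i)·G^NE = 28 + 1.57·19 = 57.83.
Planner: ∂(Σu_j)/∂g_i = Σα_j − 1 = 1.57 > 0, so everyone contributes w_i; G^SO = 28, W^SO = 28 + 1.57·28 = 71.96.
Deadweight loss = 14.13.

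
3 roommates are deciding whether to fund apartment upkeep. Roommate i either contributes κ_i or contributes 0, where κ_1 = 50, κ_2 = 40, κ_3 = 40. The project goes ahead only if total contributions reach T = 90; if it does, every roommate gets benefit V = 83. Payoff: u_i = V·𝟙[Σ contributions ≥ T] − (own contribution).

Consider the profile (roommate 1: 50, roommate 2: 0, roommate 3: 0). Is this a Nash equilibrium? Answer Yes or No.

Total = 50 < 90: not provided.
Roommate 1 (pledges 50, payoff -50): dropping to 0 → total 0, payoff 0. Profitable deviation.

No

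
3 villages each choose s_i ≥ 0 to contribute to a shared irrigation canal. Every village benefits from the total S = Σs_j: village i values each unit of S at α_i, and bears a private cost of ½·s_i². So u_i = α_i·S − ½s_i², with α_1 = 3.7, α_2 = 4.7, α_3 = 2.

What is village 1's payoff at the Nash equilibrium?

Village i's FOC: ∂u_i/∂s_i = α_i − s_i = 0, so s_i* = α_i.
NE contributions = (3.7, 4.7, 2); S = 10.4.
u_1 = α_1·S − ½·(s_1)² = 3.7·10.4 − ½·3.7² = 31.635.

31.635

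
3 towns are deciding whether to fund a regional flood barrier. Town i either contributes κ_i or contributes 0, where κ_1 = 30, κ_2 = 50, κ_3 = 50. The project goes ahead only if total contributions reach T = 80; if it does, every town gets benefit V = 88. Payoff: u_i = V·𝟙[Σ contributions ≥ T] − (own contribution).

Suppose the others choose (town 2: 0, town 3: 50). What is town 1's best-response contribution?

Others' total = 50. Contributing 30 brings total to 80 ≥ 80: gain V − κ_1 = 58.
Best response: 30.

30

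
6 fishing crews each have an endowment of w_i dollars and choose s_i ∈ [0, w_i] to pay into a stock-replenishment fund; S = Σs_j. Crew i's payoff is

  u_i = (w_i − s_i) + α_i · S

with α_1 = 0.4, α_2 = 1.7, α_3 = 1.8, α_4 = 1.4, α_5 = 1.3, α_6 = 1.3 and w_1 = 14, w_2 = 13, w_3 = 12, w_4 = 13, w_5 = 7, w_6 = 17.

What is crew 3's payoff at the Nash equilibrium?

111.6

∂u_i/∂s_i = α_i − 1, so crew i contributes w_i if α_i > 1, else 0.
α_i > 1 for i ∈ {2, 3, 4, 5, 6}; NE contributions (0, 13, 12, 13, 7, 17), S = 62.
u_3 = (12 − 12) + 1.8·62 = 111.6.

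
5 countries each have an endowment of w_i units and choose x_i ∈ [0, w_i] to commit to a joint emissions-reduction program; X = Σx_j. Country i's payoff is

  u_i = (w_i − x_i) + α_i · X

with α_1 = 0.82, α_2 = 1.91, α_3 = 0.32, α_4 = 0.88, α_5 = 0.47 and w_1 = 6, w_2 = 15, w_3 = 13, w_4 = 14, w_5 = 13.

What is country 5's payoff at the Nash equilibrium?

∂u_i/∂x_i = α_i − 1, so country i contributes w_i if α_i > 1, else 0.
α_i > 1 for i ∈ {2}; NE contributions (0, 15, 0, 0, 0), X = 15.
u_5 = (13 − 0) + 0.47·15 = 20.05.

20.05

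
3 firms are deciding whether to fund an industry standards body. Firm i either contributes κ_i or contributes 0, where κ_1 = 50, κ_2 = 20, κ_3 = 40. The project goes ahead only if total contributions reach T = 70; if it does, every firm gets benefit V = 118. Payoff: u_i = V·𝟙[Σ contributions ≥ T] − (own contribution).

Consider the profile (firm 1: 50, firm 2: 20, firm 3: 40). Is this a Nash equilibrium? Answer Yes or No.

Total = 110 ≥ 70: provided.
Firm 1 (pledges 50, payoff 68): dropping to 0 → total 60, payoff 0. No gain.
Firm 2 (pledges 20, payoff 98): dropping to 0 → total 90, payoff 118. Profitable deviation.

No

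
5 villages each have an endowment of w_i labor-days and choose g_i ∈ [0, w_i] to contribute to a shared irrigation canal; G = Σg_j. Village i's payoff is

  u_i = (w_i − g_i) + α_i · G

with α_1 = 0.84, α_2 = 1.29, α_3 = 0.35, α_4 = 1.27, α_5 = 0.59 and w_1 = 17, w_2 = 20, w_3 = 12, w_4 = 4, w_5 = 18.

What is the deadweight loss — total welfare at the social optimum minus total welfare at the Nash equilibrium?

156.98

∂u_i/∂g_i = α_i − 1, so village i contributes w_i if α_i > 1, else 0.
α_i > 1 for i ∈ {2, 4}; NE contributions (0, 20, 0, 4, 0), G = 24.
W^NE = Σw_i − G^NE + (Σα_i)·G^NE = 71 + 3.34·24 = 151.16.
Planner: ∂(Σu_j)/∂g_i = Σα_j − 1 = 3.34 > 0, so everyone contributes w_i; G^SO = 71, W^SO = 71 + 3.34·71 = 308.14.
Deadweight loss = 156.98.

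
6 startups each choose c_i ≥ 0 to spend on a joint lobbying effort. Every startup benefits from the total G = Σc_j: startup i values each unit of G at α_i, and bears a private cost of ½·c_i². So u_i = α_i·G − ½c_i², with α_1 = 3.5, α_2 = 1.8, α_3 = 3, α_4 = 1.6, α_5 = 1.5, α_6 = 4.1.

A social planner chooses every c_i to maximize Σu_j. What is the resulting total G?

93

Planner FOC: ∂(Σu_j)/∂c_i = (Σα_j) − c_i = 0, so c_i^SO = Σα_j = 15.5 for every i; G^SO = 93.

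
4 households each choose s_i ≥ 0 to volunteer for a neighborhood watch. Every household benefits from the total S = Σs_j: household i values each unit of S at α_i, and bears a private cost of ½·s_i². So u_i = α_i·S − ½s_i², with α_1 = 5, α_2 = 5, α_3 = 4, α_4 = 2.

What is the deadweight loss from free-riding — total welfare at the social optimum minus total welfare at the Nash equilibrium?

291

Household i's FOC: ∂u_i/∂s_i = α_i − s_i = 0, so s_i* = α_i.
NE contributions = (5, 5, 4, 2); S = 16.
W^NE = (Σα)·S − ½Σα_i² = 16² − ½·70 = 221.
Planner sets s_i = Σα_j = 16 for every i, so S^SO = 4·16 = 64.
W^SO = (Σα)·S^SO − ½·4·(Σα)² = (4/2)·16² = 512.
Deadweight loss = W^SO − W^NE = 291.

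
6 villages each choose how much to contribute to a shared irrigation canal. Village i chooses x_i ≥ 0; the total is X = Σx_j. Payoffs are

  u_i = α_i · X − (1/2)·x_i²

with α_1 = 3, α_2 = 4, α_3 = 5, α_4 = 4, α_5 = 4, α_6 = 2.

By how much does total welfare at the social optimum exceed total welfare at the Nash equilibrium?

1011

Village i's FOC: ∂u_i/∂x_i = α_i − x_i = 0, so x_i* = α_i.
NE contributions = (3, 4, 5, 4, 4, 2); X = 22.
W^NE = (Σα)·X − ½Σα_i² = 22² − ½·86 = 441.
Planner sets x_i = Σα_j = 22 for every i, so X^SO = 6·22 = 132.
W^SO = (Σα)·X^SO − ½·6·(Σα)² = (6/2)·22² = 1452.
Deadweight loss = W^SO − W^NE = 1011.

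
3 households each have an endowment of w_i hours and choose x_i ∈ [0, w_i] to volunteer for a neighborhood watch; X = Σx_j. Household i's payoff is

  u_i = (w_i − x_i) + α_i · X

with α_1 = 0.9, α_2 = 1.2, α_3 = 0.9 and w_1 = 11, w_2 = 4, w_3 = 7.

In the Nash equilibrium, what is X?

∂u_i/∂x_i = α_i − 1, so household i contributes w_i if α_i > 1, else 0.
α_i > 1 for i ∈ {2}; NE contributions (0, 4, 0), X = 4.

4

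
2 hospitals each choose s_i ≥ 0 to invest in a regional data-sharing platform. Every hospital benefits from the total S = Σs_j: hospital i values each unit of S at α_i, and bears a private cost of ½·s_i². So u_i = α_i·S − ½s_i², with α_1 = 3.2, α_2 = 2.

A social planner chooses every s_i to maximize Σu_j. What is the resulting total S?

10.4

Planner FOC: ∂(Σu_j)/∂s_i = (Σα_j) − s_i = 0, so s_i^SO = Σα_j = 5.2 for every i; S^SO = 10.4.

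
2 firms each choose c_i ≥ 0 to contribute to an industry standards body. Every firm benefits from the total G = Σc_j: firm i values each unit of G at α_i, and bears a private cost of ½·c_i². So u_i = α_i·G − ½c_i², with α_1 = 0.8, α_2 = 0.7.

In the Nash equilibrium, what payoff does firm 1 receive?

Firm i's FOC: ∂u_i/∂c_i = α_i − c_i = 0, so c_i* = α_i.
NE contributions = (0.8, 0.7); G = 1.5.
u_1 = α_1·G − ½·(c_1)² = 0.8·1.5 − ½·0.8² = 0.88.

0.88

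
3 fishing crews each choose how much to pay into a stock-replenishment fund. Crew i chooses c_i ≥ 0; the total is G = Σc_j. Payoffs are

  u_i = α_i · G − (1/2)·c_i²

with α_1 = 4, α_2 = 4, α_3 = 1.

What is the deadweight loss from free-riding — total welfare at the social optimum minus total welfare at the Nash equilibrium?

Crew i's FOC: ∂u_i/∂c_i = α_i − c_i = 0, so c_i* = α_i.
NE contributions = (4, 4, 1); G = 9.
W^NE = (Σα)·G − ½Σα_i² = 9² − ½·33 = 64.5.
Planner sets c_i = Σα_j = 9 for every i, so G^SO = 3·9 = 27.
W^SO = (Σα)·G^SO − ½·3·(Σα)² = (3/2)·9² = 121.5.
Deadweight loss = W^SO − W^NE = 57.

57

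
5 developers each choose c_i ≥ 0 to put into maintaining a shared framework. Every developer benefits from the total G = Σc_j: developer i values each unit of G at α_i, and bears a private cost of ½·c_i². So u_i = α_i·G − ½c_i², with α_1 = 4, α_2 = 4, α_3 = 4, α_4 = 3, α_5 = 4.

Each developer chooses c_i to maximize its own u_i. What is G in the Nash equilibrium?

Developer i's FOC: ∂u_i/∂c_i = α_i − c_i = 0, so c_i* = α_i.
NE contributions = (4, 4, 4, 3, 4); G = 19.

19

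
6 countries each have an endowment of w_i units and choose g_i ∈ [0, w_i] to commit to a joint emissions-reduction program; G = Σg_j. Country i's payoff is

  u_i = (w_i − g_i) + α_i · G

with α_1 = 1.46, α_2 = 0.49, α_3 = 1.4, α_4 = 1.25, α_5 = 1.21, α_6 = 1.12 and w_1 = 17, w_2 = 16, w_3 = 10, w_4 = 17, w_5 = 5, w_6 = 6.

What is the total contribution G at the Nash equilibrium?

55

∂u_i/∂g_i = α_i − 1, so country i contributes w_i if α_i > 1, else 0.
α_i > 1 for i ∈ {1, 3, 4, 5, 6}; NE contributions (17, 0, 10, 17, 5, 6), G = 55.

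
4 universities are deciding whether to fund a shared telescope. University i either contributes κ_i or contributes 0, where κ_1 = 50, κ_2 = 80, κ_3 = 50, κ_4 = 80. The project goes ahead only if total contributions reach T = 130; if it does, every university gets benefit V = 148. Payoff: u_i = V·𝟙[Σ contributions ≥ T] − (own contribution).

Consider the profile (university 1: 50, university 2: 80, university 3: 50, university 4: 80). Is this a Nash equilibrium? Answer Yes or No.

Total = 260 ≥ 130: provided.
University 1 (pledges 50, payoff 98): dropping to 0 → total 210, payoff 148. Profitable deviation.

No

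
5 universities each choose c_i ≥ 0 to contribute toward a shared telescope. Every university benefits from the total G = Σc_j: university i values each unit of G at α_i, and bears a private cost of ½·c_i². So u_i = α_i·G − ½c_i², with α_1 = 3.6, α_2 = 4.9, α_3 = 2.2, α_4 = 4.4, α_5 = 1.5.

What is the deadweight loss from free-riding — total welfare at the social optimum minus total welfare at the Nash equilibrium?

University i's FOC: ∂u_i/∂c_i = α_i − c_i = 0, so c_i* = α_i.
NE contributions = (3.6, 4.9, 2.2, 4.4, 1.5); G = 16.6.
W^NE = (Σα)·G − ½Σα_i² = 16.6² − ½·63.42 = 243.85.
Planner sets c_i = Σα_j = 16.6 for every i, so G^SO = 5·16.6 = 83.
W^SO = (Σα)·G^SO − ½·5·(Σα)² = (5/2)·16.6² = 688.9.
Deadweight loss = W^SO − W^NE = 445.05.

445.05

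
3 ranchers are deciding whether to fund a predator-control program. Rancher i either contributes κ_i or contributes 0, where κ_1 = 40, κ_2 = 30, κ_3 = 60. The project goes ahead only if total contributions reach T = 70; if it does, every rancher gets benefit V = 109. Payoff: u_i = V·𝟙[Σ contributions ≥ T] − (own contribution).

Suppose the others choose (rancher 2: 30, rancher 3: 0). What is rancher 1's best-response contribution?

Others' total = 30. Contributing 40 brings total to 70 ≥ 70: gain V − κ_1 = 69.
Best response: 40.

40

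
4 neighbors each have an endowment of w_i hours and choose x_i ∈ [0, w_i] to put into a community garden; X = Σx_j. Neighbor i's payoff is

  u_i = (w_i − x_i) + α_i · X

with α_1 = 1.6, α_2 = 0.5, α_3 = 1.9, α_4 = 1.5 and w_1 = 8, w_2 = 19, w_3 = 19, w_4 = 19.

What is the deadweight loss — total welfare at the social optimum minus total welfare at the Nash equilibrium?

85.5

∂u_i/∂x_i = α_i − 1, so neighbor i contributes w_i if α_i > 1, else 0.
α_i > 1 for i ∈ {1, 3, 4}; NE contributions (8, 0, 19, 19), X = 46.
W^NE = Σw_i − X^NE + (Σα_i)·X^NE = 65 + 4.5·46 = 272.
Planner: ∂(Σu_j)/∂x_i = Σα_j − 1 = 4.5 > 0, so everyone contributes w_i; X^SO = 65, W^SO = 65 + 4.5·65 = 357.5.
Deadweight loss = 85.5.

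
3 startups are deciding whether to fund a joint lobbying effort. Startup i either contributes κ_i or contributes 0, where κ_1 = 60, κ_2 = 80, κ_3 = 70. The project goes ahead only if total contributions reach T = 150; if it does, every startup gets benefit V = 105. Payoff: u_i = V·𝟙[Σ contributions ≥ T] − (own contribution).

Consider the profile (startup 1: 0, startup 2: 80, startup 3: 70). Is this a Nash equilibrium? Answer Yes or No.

Yes

Total = 150 ≥ 150: provided.
Startup 1 (pledges 0, payoff 105): pledging 60 → total 210, payoff 45. No gain.
Startup 2 (pledges 80, payoff 25): dropping to 0 → total 70, payoff 0. No gain.
Startup 3 (pledges 70, payoff 35): dropping to 0 → total 80, payoff 0. No gain.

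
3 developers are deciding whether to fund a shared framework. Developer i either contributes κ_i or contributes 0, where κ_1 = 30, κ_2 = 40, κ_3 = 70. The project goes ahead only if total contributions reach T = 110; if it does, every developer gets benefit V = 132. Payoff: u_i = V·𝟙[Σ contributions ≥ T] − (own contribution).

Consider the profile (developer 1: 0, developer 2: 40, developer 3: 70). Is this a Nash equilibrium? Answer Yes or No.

Yes

Total = 110 ≥ 110: provided.
Developer 1 (pledges 0, payoff 132): pledging 30 → total 140, payoff 102. No gain.
Developer 2 (pledges 40, payoff 92): dropping to 0 → total 70, payoff 0. No gain.
Developer 3 (pledges 70, payoff 62): dropping to 0 → total 40, payoff 0. No gain.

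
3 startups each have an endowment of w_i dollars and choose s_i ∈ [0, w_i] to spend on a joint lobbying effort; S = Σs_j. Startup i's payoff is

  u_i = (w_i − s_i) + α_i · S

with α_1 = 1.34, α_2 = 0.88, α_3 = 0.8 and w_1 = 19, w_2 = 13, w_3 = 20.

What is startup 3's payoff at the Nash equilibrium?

∂u_i/∂s_i = α_i − 1, so startup i contributes w_i if α_i > 1, else 0.
α_i > 1 for i ∈ {1}; NE contributions (19, 0, 0), S = 19.
u_3 = (20 − 0) + 0.8·19 = 35.2.

35.2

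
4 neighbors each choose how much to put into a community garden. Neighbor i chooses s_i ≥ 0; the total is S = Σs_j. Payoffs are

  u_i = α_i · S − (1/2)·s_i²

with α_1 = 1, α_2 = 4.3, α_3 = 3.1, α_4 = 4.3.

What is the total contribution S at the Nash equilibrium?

12.7

Neighbor i's FOC: ∂u_i/∂s_i = α_i − s_i = 0, so s_i* = α_i.
NE contributions = (1, 4.3, 3.1, 4.3); S = 12.7.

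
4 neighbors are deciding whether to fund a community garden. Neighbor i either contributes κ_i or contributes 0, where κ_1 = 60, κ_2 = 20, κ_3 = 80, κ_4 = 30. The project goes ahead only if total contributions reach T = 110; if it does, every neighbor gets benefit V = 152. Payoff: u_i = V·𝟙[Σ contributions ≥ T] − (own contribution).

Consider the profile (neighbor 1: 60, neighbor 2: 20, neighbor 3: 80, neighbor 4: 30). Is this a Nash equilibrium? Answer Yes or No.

Total = 190 ≥ 110: provided.
Neighbor 1 (pledges 60, payoff 92): dropping to 0 → total 130, payoff 152. Profitable deviation.

No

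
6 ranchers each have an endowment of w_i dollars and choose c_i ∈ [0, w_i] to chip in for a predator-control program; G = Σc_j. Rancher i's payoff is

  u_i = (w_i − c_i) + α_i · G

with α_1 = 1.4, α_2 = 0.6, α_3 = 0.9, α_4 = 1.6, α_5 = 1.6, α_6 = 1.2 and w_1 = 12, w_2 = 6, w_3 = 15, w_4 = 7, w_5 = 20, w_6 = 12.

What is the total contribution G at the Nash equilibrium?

51

∂u_i/∂c_i = α_i − 1, so rancher i contributes w_i if α_i > 1, else 0.
α_i > 1 for i ∈ {1, 4, 5, 6}; NE contributions (12, 0, 0, 7, 20, 12), G = 51.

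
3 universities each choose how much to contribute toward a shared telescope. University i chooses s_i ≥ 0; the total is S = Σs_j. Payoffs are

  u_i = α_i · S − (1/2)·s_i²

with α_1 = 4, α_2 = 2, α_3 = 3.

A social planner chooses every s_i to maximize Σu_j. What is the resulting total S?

Planner FOC: ∂(Σu_j)/∂s_i = (Σα_j) − s_i = 0, so s_i^SO = Σα_j = 9 for every i; S^SO = 27.

27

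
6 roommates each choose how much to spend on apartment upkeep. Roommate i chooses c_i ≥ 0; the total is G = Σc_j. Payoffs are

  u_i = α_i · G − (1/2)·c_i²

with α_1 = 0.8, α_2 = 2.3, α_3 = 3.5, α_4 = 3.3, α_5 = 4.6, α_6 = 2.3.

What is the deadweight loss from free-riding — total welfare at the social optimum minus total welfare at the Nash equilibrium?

592.24

Roommate i's FOC: ∂u_i/∂c_i = α_i − c_i = 0, so c_i* = α_i.
NE contributions = (0.8, 2.3, 3.5, 3.3, 4.6, 2.3); G = 16.8.
W^NE = (Σα)·G − ½Σα_i² = 16.8² − ½·55.52 = 254.48.
Planner sets c_i = Σα_j = 16.8 for every i, so G^SO = 6·16.8 = 100.8.
W^SO = (Σα)·G^SO − ½·6·(Σα)² = (6/2)·16.8² = 846.72.
Deadweight loss = W^SO − W^NE = 592.24.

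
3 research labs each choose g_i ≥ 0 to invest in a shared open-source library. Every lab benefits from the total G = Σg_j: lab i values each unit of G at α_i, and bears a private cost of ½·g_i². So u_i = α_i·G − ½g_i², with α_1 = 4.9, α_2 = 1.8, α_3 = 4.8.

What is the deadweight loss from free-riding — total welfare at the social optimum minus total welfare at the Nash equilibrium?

Lab i's FOC: ∂u_i/∂g_i = α_i − g_i = 0, so g_i* = α_i.
NE contributions = (4.9, 1.8, 4.8); G = 11.5.
W^NE = (Σα)·G − ½Σα_i² = 11.5² − ½·50.29 = 107.105.
Planner sets g_i = Σα_j = 11.5 for every i, so G^SO = 3·11.5 = 34.5.
W^SO = (Σα)·G^SO − ½·3·(Σα)² = (3/2)·11.5² = 198.375.
Deadweight loss = W^SO − W^NE = 91.27.

91.27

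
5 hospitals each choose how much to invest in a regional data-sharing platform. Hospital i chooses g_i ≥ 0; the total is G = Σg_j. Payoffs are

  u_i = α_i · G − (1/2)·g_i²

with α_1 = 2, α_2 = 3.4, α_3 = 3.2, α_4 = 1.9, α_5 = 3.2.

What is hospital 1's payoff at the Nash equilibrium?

Hospital i's FOC: ∂u_i/∂g_i = α_i − g_i = 0, so g_i* = α_i.
NE contributions = (2, 3.4, 3.2, 1.9, 3.2); G = 13.7.
u_1 = α_1·G − ½·(g_1)² = 2·13.7 − ½·2² = 25.4.

25.4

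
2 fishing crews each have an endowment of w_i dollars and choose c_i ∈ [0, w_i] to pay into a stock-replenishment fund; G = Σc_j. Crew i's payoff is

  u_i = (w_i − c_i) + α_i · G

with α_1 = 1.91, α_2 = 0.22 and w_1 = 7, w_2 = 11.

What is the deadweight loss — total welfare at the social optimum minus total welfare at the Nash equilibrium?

12.43

∂u_i/∂c_i = α_i − 1, so crew i contributes w_i if α_i > 1, else 0.
α_i > 1 for i ∈ {1}; NE contributions (7, 0), G = 7.
W^NE = Σw_i − G^NE + (Σα_i)·G^NE = 18 + 1.13·7 = 25.91.
Planner: ∂(Σu_j)/∂c_i = Σα_j − 1 = 1.13 > 0, so everyone contributes w_i; G^SO = 18, W^SO = 18 + 1.13·18 = 38.34.
Deadweight loss = 12.43.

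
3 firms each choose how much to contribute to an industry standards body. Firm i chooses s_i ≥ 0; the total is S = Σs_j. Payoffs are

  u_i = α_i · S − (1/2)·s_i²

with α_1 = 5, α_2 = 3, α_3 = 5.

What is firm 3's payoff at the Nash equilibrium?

Firm i's FOC: ∂u_i/∂s_i = α_i − s_i = 0, so s_i* = α_i.
NE contributions = (5, 3, 5); S = 13.
u_3 = α_3·S − ½·(s_3)² = 5·13 − ½·5² = 52.5.

52.5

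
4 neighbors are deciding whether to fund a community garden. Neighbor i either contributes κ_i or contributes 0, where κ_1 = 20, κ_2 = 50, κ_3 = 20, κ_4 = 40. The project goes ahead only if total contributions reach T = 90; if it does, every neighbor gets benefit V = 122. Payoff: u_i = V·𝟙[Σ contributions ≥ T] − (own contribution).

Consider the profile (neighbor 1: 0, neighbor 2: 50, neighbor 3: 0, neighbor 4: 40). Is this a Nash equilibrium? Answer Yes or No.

Total = 90 ≥ 90: provided.
Neighbor 1 (pledges 0, payoff 122): pledging 20 → total 110, payoff 102. No gain.
Neighbor 2 (pledges 50, payoff 72): dropping to 0 → total 40, payoff 0. No gain.
Neighbor 3 (pledges 0, payoff 122): pledging 20 → total 110, payoff 102. No gain.
Neighbor 4 (pledges 40, payoff 82): dropping to 0 → total 50, payoff 0. No gain.

Yes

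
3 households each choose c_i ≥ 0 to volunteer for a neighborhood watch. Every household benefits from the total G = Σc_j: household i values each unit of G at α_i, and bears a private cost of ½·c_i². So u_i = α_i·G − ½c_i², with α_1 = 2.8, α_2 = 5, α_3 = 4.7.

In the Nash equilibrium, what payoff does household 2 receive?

50

Household i's FOC: ∂u_i/∂c_i = α_i − c_i = 0, so c_i* = α_i.
NE contributions = (2.8, 5, 4.7); G = 12.5.
u_2 = α_2·G − ½·(c_2)² = 5·12.5 − ½·5² = 50.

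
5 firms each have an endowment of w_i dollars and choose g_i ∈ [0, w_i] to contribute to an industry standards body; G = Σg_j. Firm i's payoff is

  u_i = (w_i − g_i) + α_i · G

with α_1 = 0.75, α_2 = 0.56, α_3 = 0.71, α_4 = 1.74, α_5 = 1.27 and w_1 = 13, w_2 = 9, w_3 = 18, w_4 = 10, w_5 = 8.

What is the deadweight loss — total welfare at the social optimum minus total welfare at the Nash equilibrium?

161.2

∂u_i/∂g_i = α_i − 1, so firm i contributes w_i if α_i > 1, else 0.
α_i > 1 for i ∈ {4, 5}; NE contributions (0, 0, 0, 10, 8), G = 18.
W^NE = Σw_i − G^NE + (Σα_i)·G^NE = 58 + 4.03·18 = 130.54.
Planner: ∂(Σu_j)/∂g_i = Σα_j − 1 = 4.03 > 0, so everyone contributes w_i; G^SO = 58, W^SO = 58 + 4.03·58 = 291.74.
Deadweight loss = 161.2.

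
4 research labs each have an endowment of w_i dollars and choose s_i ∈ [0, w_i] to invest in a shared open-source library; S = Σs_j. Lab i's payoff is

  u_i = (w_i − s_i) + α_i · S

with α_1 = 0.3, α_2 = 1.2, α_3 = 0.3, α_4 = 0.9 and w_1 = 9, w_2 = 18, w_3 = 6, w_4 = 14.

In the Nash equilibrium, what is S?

∂u_i/∂s_i = α_i − 1, so lab i contributes w_i if α_i > 1, else 0.
α_i > 1 for i ∈ {2}; NE contributions (0, 18, 0, 0), S = 18.

18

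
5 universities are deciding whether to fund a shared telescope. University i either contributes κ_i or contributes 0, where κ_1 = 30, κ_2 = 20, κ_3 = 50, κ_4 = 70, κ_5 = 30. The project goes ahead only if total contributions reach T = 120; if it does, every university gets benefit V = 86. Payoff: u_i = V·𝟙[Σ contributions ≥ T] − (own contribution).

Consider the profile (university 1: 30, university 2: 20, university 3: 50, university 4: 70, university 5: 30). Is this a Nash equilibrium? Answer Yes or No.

Total = 200 ≥ 120: provided.
University 1 (pledges 30, payoff 56): dropping to 0 → total 170, payoff 86. Profitable deviation.

No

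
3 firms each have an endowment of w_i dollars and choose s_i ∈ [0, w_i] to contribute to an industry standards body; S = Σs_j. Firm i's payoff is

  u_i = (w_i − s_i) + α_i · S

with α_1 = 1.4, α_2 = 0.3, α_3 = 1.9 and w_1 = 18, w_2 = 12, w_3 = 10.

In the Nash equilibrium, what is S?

∂u_i/∂s_i = α_i − 1, so firm i contributes w_i if α_i > 1, else 0.
α_i > 1 for i ∈ {1, 3}; NE contributions (18, 0, 10), S = 28.

28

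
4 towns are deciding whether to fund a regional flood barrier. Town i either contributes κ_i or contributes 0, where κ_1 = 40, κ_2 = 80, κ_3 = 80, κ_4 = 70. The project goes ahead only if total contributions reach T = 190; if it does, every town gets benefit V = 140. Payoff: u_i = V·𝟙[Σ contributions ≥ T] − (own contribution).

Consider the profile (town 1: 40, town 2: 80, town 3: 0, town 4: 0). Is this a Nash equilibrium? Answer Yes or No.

No

Total = 120 < 190: not provided.
Town 1 (pledges 40, payoff -40): dropping to 0 → total 80, payoff 0. Profitable deviation.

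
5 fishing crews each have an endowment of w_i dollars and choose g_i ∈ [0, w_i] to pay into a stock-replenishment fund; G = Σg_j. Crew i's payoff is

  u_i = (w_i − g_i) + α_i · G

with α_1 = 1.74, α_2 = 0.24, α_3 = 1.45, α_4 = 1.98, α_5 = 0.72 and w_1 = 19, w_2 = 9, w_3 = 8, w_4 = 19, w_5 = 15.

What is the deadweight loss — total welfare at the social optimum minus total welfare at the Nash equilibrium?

∂u_i/∂g_i = α_i − 1, so crew i contributes w_i if α_i > 1, else 0.
α_i > 1 for i ∈ {1, 3, 4}; NE contributions (19, 0, 8, 19, 0), G = 46.
W^NE = Σw_i − G^NE + (Σα_i)·G^NE = 70 + 5.13·46 = 305.98.
Planner: ∂(Σu_j)/∂g_i = Σα_j − 1 = 5.13 > 0, so everyone contributes w_i; G^SO = 70, W^SO = 70 + 5.13·70 = 429.1.
Deadweight loss = 123.12.

123.12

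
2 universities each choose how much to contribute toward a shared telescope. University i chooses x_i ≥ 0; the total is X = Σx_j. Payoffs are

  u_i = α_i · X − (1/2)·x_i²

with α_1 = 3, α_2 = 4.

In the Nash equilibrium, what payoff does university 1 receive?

16.5

University i's FOC: ∂u_i/∂x_i = α_i − x_i = 0, so x_i* = α_i.
NE contributions = (3, 4); X = 7.
u_1 = α_1·X − ½·(x_1)² = 3·7 − ½·3² = 16.5.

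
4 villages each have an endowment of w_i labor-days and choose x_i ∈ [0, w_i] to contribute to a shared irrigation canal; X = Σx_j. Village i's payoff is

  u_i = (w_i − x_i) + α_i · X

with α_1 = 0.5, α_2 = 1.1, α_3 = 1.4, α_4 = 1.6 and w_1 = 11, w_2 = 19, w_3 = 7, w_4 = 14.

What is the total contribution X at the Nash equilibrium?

∂u_i/∂x_i = α_i − 1, so village i contributes w_i if α_i > 1, else 0.
α_i > 1 for i ∈ {2, 3, 4}; NE contributions (0, 19, 7, 14), X = 40.

40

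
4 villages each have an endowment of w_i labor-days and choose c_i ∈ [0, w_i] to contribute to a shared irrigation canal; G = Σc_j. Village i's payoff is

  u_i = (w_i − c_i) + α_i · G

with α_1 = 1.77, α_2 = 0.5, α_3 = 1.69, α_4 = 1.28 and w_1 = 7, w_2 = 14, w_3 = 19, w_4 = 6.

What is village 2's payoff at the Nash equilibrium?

∂u_i/∂c_i = α_i − 1, so village i contributes w_i if α_i > 1, else 0.
α_i > 1 for i ∈ {1, 3, 4}; NE contributions (7, 0, 19, 6), G = 32.
u_2 = (14 − 0) + 0.5·32 = 30.

30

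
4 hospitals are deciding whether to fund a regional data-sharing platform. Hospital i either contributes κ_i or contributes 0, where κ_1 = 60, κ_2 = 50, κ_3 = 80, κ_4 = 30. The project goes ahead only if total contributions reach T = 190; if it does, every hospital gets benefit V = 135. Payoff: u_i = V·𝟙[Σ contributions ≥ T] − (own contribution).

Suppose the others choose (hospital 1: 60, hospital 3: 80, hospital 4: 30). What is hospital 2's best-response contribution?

50

Others' total = 170. Contributing 50 brings total to 220 ≥ 190: gain V − κ_2 = 85.
Best response: 50.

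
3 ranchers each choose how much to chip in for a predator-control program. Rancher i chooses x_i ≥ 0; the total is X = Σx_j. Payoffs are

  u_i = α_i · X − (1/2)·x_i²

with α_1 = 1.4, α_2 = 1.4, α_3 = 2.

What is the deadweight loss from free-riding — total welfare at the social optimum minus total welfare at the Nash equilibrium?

Rancher i's FOC: ∂u_i/∂x_i = α_i − x_i = 0, so x_i* = α_i.
NE contributions = (1.4, 1.4, 2); X = 4.8.
W^NE = (Σα)·X − ½Σα_i² = 4.8² − ½·7.92 = 19.08.
Planner sets x_i = Σα_j = 4.8 for every i, so X^SO = 3·4.8 = 14.4.
W^SO = (Σα)·X^SO − ½·3·(Σα)² = (3/2)·4.8² = 34.56.
Deadweight loss = W^SO − W^NE = 15.48.

15.48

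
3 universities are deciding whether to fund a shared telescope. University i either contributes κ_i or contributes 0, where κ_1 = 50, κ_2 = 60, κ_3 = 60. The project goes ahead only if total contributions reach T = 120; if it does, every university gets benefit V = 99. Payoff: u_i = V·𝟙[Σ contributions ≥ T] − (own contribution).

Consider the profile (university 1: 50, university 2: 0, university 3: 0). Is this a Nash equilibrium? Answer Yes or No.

Total = 50 < 120: not provided.
University 1 (pledges 50, payoff -50): dropping to 0 → total 0, payoff 0. Profitable deviation.

No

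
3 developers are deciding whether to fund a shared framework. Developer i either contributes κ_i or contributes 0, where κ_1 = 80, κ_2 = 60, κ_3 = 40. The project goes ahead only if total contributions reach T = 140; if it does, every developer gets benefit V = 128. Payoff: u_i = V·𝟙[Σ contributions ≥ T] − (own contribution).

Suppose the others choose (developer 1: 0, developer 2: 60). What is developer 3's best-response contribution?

0

Others' total = 60. Even contributing 40 gives 100 < 140: no benefit either way.
Best response: 0.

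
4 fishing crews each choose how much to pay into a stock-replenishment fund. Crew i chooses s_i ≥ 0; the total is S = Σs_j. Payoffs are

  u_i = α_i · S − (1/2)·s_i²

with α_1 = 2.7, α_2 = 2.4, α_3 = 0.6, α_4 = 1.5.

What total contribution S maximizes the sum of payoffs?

Planner FOC: ∂(Σu_j)/∂s_i = (Σα_j) − s_i = 0, so s_i^SO = Σα_j = 7.2 for every i; S^SO = 28.8.

28.8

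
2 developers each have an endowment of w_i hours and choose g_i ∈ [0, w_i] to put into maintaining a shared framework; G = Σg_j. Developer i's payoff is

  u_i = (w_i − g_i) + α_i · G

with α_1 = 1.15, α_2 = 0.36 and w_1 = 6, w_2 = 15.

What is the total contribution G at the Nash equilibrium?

∂u_i/∂g_i = α_i − 1, so developer i contributes w_i if α_i > 1, else 0.
α_i > 1 for i ∈ {1}; NE contributions (6, 0), G = 6.

6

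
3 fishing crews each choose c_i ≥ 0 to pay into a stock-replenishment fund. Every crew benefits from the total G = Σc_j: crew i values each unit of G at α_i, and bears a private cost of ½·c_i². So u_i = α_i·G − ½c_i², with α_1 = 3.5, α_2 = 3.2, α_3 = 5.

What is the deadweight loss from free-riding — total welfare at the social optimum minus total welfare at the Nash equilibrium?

92.19

Crew i's FOC: ∂u_i/∂c_i = α_i − c_i = 0, so c_i* = α_i.
NE contributions = (3.5, 3.2, 5); G = 11.7.
W^NE = (Σα)·G − ½Σα_i² = 11.7² − ½·47.49 = 113.145.
Planner sets c_i = Σα_j = 11.7 for every i, so G^SO = 3·11.7 = 35.1.
W^SO = (Σα)·G^SO − ½·3·(Σα)² = (3/2)·11.7² = 205.335.
Deadweight loss = W^SO − W^NE = 92.19.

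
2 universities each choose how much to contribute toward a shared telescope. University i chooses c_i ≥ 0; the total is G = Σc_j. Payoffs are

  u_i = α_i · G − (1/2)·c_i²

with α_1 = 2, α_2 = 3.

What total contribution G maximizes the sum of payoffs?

Planner FOC: ∂(Σu_j)/∂c_i = (Σα_j) − c_i = 0, so c_i^SO = Σα_j = 5 for every i; G^SO = 10.

10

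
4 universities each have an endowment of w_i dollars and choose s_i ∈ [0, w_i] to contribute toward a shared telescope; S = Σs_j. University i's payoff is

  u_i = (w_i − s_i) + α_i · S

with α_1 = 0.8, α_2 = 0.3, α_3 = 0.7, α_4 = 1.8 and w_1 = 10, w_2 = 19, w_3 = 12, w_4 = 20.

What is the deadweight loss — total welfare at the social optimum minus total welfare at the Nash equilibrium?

106.6

∂u_i/∂s_i = α_i − 1, so university i contributes w_i if α_i > 1, else 0.
α_i > 1 for i ∈ {4}; NE contributions (0, 0, 0, 20), S = 20.
W^NE = Σw_i − S^NE + (Σα_i)·S^NE = 61 + 2.6·20 = 113.
Planner: ∂(Σu_j)/∂s_i = Σα_j − 1 = 2.6 > 0, so everyone contributes w_i; S^SO = 61, W^SO = 61 + 2.6·61 = 219.6.
Deadweight loss = 106.6.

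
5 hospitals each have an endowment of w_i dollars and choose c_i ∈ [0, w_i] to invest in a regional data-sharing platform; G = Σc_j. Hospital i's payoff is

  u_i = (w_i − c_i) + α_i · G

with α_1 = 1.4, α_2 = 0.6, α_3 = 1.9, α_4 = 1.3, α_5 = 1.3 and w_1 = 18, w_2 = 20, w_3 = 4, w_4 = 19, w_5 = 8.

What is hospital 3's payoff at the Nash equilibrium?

∂u_i/∂c_i = α_i − 1, so hospital i contributes w_i if α_i > 1, else 0.
α_i > 1 for i ∈ {1, 3, 4, 5}; NE contributions (18, 0, 4, 19, 8), G = 49.
u_3 = (4 − 4) + 1.9·49 = 93.1.

93.1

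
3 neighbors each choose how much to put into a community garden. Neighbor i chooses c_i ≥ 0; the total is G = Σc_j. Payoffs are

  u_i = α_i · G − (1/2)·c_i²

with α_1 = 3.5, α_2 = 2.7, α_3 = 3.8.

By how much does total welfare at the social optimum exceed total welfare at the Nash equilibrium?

Neighbor i's FOC: ∂u_i/∂c_i = α_i − c_i = 0, so c_i* = α_i.
NE contributions = (3.5, 2.7, 3.8); G = 10.
W^NE = (Σα)·G − ½Σα_i² = 10² − ½·33.98 = 83.01.
Planner sets c_i = Σα_j = 10 for every i, so G^SO = 3·10 = 30.
W^SO = (Σα)·G^SO − ½·3·(Σα)² = (3/2)·10² = 150.
Deadweight loss = W^SO − W^NE = 66.99.

66.99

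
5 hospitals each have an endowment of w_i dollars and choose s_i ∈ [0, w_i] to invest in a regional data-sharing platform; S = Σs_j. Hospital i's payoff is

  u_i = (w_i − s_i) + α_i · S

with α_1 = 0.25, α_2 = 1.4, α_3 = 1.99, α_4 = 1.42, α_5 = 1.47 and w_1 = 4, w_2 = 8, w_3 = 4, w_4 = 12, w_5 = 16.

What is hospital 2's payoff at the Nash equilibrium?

∂u_i/∂s_i = α_i − 1, so hospital i contributes w_i if α_i > 1, else 0.
α_i > 1 for i ∈ {2, 3, 4, 5}; NE contributions (0, 8, 4, 12, 16), S = 40.
u_2 = (8 − 8) + 1.4·40 = 56.

56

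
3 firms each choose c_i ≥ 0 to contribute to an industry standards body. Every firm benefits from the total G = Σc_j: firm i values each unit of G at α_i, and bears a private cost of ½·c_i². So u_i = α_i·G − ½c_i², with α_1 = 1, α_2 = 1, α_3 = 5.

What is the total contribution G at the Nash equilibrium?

7

Firm i's FOC: ∂u_i/∂c_i = α_i − c_i = 0, so c_i* = α_i.
NE contributions = (1, 1, 5); G = 7.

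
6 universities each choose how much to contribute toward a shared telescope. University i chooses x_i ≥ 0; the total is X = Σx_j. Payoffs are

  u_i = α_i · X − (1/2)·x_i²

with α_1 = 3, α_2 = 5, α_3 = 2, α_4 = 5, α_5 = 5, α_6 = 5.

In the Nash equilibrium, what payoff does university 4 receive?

112.5

University i's FOC: ∂u_i/∂x_i = α_i − x_i = 0, so x_i* = α_i.
NE contributions = (3, 5, 2, 5, 5, 5); X = 25.
u_4 = α_4·X − ½·(x_4)² = 5·25 − ½·5² = 112.5.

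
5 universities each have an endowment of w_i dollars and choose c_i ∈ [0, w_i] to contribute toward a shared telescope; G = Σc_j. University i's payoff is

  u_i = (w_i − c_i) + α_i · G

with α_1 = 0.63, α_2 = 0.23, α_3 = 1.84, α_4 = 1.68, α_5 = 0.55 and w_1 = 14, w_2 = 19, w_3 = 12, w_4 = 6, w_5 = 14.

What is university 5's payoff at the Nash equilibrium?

23.9

∂u_i/∂c_i = α_i − 1, so university i contributes w_i if α_i > 1, else 0.
α_i > 1 for i ∈ {3, 4}; NE contributions (0, 0, 12, 6, 0), G = 18.
u_5 = (14 − 0) + 0.55·18 = 23.9.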